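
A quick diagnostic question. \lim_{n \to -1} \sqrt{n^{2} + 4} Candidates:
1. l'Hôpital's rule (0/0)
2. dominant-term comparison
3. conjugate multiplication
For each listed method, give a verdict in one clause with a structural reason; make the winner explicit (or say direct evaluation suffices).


Diagnosis: no special technique — no vanishing denominator and no indeterminate clash at the point — evaluation is immediate.
- l'Hôpital's rule (0/0) — substituting the point gives a finite value outright — there is no indeterminate clash to repair.
- dominant-term comparison: leading-power comparison does not apply to this form.
- conjugate multiplication: there are no radicals in tension whose conjugate would simplify matters.


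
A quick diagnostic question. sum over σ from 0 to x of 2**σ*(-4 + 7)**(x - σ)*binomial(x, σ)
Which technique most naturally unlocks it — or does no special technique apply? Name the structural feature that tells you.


Best approach: the binomial theorem — terms weighting binomial(x, σ) against matched powers of 2 and (-4 + 7) reassemble into (2 + (-4 + 7))^x by the binomial theorem.


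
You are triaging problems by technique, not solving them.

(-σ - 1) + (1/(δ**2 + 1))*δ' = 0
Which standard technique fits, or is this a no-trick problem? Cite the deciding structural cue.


Best approach: separation of variables — separating collects all δ-dependence with the derivative and leaves all σ-dependence opposite: variables separate. An exactness check succeeds on this form as well — separation and the potential function arrive at the same answer, separation more directly.


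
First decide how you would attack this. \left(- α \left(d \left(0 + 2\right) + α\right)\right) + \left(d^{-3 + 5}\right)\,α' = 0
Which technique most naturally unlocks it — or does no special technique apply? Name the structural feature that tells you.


Verdict: the homogeneous substitution — scaling d and α together leaves the slope fixed — it depends only on α/d, so substitute the ratio. A Bernoulli substitution is a fair alternative on this equation directly; the homogeneous reading takes it as given.


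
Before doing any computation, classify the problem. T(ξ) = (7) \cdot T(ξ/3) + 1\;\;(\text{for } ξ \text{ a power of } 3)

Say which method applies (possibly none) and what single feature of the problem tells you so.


Best approach: the master substitution — the argument shrinks by the factor 3, so measure the index on a logarithmic scale and the recursion becomes a shift.


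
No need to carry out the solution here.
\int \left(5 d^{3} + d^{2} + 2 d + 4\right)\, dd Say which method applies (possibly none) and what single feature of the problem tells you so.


Technique: no special technique — the integrand is a sum of constant multiples of powers of d — integrate term by term.


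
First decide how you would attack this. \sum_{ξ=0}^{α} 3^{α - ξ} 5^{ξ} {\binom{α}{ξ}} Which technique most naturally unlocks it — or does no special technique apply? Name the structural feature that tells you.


Best approach: the binomial theorem — binomial coefficients against complementary powers of 5 and 3: recognize the binomial expansion and resum.


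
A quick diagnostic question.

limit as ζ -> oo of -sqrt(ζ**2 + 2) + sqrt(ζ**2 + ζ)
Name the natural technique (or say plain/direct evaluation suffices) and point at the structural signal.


Verdict: conjugate multiplication — this difference gives up after one conjugate multiplication — the radical structure cancels against its conjugate.


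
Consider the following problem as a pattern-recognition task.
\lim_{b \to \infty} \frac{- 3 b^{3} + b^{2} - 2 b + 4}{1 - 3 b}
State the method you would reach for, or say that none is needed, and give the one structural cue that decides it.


Technique: dominant-term comparison — at large b only the top-degree terms survive; compare the leading terms and the limit falls out. Differentiating the expression as a single quotient would eventually settle it as well; matching dominant growth settles it immediately.


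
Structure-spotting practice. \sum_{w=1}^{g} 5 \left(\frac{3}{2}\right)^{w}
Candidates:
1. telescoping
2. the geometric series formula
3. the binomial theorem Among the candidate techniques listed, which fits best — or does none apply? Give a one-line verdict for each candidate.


Method: the geometric series formula — consecutive terms stand in a fixed index-free ratio — the geometric sum formula closes it.
- telescoping: the terms as presented offer no neighboring cancellation — a telescoping rewrite may exist, but the displayed structure does not hand one over.
- the geometric series formula — applicable, and directly so.
- the binomial theorem — there is no pair of bases whose matched powers would reassemble into a single binomial power.


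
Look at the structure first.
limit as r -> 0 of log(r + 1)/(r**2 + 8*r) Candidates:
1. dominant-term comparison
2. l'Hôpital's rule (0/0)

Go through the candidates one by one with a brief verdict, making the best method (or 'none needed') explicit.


Best approach: l'Hôpital's rule (0/0) — the 0/0 form at 0 is the signature situation for l'Hôpital's rule. One could equally expand both pieces locally and compare leading terms; the rule does that in one stroke.
- dominant-term comparison: no dominant-degree comparison decides it.
- l'Hôpital's rule (0/0): applies; the problem has the shape this method handles.


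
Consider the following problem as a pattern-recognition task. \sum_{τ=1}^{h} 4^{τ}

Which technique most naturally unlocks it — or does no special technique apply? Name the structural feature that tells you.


Technique: the geometric series formula — each summand is the previous one scaled by 4; that constant multiplier is itself the geometric structure.


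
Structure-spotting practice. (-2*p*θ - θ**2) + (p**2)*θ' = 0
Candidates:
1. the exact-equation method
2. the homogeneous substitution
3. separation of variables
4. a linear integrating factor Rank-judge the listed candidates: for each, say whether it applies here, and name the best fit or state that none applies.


Technique: the homogeneous substitution — solved for the derivative, the right side is unchanged under scaling p and θ together — it depends only on the ratio θ/p, so substitute a single ratio variable. A Bernoulli rewrite works here as the equation stands — the homogeneous substitution is the more immediate reading.
- the exact-equation method — no potential function has this form as its differential, as written.
- the homogeneous substitution — applicable, and directly so.
- separation of variables: no division isolates the independent variable from the unknown.
- a linear integrating factor: a nonlinear term in the unknown puts this outside the integrating-factor template.


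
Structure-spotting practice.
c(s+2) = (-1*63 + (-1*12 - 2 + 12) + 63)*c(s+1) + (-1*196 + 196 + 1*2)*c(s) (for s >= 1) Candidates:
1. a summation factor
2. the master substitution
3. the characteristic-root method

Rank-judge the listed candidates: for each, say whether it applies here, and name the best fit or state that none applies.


Best approach: the characteristic-root method — the recurrence treats every index alike (constant coefficients, no forcing) — precisely the regime where r^s trials close it.
- a summation factor — the recurrence reaches back more than one step, outside the first-order family a summation factor normalizes.
- the master substitution: this is shift-type recursion, outside the divide-and-conquer template.
- the characteristic-root method — applies; the problem has the shape this method handles.


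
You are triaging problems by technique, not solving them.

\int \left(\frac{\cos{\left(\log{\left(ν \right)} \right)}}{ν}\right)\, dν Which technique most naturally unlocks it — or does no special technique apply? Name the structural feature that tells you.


Diagnosis: u-substitution — viewed as a product, the integrand is a composition evaluated at \log{\left(ν \right)} times (a constant multiple of) that inner expression's derivative, so u = \log{\left(ν \right)} makes it elementary.


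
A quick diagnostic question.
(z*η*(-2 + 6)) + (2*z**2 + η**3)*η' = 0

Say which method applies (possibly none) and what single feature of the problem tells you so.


Diagnosis: the exact-equation method — this form is already the differential of something: the matching mixed partials of z*η*(-2 + 6) and 2*z**2 + η**3 prove it.


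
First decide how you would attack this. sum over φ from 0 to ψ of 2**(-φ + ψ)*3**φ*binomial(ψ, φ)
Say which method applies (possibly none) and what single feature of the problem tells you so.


Technique: the binomial theorem — binomial(ψ, φ) weighting matched powers of 3 and 2 is the expanded form of (3 + 2)^ψ — fold it back up.


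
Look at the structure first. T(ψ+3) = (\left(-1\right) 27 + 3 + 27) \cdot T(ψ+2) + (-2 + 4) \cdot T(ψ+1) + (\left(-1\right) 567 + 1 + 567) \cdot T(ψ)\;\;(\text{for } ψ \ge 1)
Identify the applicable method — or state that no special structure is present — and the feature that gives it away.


Verdict: the characteristic-root method — constant coefficients and linearity mean the ansatz r^ψ reduces it to solving the characteristic polynomial.


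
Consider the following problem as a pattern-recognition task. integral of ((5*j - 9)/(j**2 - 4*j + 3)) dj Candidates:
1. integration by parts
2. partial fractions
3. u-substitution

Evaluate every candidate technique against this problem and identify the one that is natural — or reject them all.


Diagnosis: partial fractions — with j**2 - 4*j + 3 factorable and the degree on top strictly smaller, simple-fraction decomposition is immediate.
- integration by parts: there is no nonconstant-polynomial-times-kernel split with an exp, sine, cosine (degree-1 argument), or logarithm partner.
- partial fractions — yes — fits the structure here.
- u-substitution — no subexpression of the integrand pairs with its own derivative as a factor — individual terms may offer their own substitutions, but any change of variable covering the whole integral would have to be constructed from outside the expression.


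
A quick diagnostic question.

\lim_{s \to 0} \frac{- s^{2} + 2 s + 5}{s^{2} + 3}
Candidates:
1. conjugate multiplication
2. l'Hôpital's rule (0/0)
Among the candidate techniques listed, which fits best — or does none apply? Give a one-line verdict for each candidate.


Best approach: no special technique — no vanishing denominator and no indeterminate clash at the point — evaluation is immediate.
- conjugate multiplication — the conjugate move applies to radical differences, which this is not.
- l'Hôpital's rule (0/0) — substituting the point gives a finite value outright — there is no indeterminate clash to repair.


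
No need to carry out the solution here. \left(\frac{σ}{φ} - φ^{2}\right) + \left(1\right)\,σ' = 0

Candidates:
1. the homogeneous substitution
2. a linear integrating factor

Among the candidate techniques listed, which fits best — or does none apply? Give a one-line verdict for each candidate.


Method: a linear integrating factor — linear in the unknown with genuine forcing: multiply through by the exponential of the integrated coefficient and the left side closes into one derivative.
- the homogeneous substitution — the slope changes under joint rescaling, failing the degree-zero test.
- a linear integrating factor — applies; the problem has the shape this method handles.


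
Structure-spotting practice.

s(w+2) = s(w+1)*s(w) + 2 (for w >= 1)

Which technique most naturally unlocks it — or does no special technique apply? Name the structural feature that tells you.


Verdict: no special technique — the recurrence is nonlinear in the sequence values; study it directly, no linear machinery applies.


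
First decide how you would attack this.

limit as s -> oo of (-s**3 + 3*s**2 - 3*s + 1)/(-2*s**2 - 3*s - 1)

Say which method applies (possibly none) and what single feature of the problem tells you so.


Diagnosis: dominant-term comparison — as s grows, only the highest-degree terms matter — compare leading terms and read the limit off. Differentiating the expression as a single quotient would eventually settle it as well; matching dominant growth settles it immediately.


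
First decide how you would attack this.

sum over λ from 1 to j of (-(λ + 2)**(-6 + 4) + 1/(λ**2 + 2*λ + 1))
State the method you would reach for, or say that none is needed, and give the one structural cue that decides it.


Diagnosis: telescoping — a difference of consecutive values of one function (1/(λ**2 + 2*λ + 1) at one index and the next) — telescoping by construction.


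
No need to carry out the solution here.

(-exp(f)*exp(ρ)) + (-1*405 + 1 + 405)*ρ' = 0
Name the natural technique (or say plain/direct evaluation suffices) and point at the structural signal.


Best approach: separation of variables — a product of single-variable factors, exp(f) and exp(ρ) — the textbook separable form.


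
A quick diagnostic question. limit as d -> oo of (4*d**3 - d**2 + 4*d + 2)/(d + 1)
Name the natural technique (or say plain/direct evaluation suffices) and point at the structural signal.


Diagnosis: dominant-term comparison — divide by the highest power of d present: lower-order terms vanish and the dominant ratio remains. As a single quotient, the ∞/∞ shape would yield to repeated differentiation as well — the growth comparison gets there in one look.


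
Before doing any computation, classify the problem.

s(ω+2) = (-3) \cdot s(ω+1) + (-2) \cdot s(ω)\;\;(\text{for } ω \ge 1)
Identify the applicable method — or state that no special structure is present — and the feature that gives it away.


Technique: the characteristic-root method — constant coefficients and linearity mean the ansatz r^ω reduces it to solving the characteristic polynomial.


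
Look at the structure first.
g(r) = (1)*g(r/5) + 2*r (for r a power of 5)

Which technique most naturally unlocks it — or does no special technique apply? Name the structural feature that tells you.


Method: the master substitution — the argument contracts 5-fold per step: reindex r exponentially and solve the linear recurrence in the new index.


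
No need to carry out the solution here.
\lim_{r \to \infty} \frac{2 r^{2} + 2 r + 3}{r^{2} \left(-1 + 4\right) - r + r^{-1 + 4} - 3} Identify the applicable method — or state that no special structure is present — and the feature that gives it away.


Technique: dominant-term comparison — divide through by the highest power of r; every lower-order term dies and the dominant terms decide the limit. l'Hôpital's at-infinity variant applies to the expression viewed as a single quotient; the leading-term comparison is the direct route.


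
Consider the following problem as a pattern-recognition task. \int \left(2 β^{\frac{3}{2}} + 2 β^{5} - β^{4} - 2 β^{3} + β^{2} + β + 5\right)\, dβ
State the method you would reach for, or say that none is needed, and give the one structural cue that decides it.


Diagnosis: no special technique — the integrand is a sum of constant multiples of powers of β — integrate term by term.


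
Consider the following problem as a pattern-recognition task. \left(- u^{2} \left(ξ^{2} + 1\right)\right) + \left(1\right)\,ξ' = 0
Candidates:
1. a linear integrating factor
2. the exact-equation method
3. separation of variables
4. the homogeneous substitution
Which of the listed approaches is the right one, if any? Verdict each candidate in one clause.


Diagnosis: separation of variables — the derivative equals a pure function of u (namely u^{2}) times a pure function of ξ (namely ξ^{2} + 1); divide and integrate each side.
- a linear integrating factor — the unknown enters nonlinearly (through a power, a denominator, or a transcendental function), which the linear integrating-factor recipe cannot absorb as-is — any repair would come from a preliminary substitution, not the factor.
- the exact-equation method: exactness fails on the nose — the mixed partials do not match.
- separation of variables: yes — fits the structure here.
- the homogeneous substitution — the slope does not depend on the ratio of the variables alone.


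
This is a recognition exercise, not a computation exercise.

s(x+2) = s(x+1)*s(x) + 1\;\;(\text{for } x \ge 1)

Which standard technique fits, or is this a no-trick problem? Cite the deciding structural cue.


Verdict: no special technique — the recurrence is nonlinear in the sequence values; study it directly, no linear machinery applies.


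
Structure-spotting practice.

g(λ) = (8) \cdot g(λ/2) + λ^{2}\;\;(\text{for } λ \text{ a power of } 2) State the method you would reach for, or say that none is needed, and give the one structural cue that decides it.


Verdict: the master substitution — the argument shrinks by the factor 2, so measure the index on a logarithmic scale and the recursion becomes a shift.


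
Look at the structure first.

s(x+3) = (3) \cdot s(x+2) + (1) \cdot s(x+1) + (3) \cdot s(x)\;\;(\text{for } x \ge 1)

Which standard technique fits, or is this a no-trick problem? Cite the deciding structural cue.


Technique: the characteristic-root method — the recurrence treats every index alike (constant coefficients, no forcing) — precisely the regime where r^x trials close it.


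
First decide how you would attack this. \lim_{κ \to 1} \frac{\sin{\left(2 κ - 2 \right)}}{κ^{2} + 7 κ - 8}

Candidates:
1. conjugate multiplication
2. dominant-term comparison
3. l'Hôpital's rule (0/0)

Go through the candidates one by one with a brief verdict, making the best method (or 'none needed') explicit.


Technique: l'Hôpital's rule (0/0) — the 0/0 form at 1 is the signature situation for l'Hôpital's rule. A first-order expansion at the point is an equally standard path; the rule packages it.
- conjugate multiplication: no difference of divergent radicals appears, so rationalizing has nothing to cancel.
- dominant-term comparison — this is not a rational comparison of growth rates at infinity.
- l'Hôpital's rule (0/0): yes, a natural case for it.


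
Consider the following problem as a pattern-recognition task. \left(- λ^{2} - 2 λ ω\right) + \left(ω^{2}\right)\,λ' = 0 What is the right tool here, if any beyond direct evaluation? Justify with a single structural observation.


Verdict: the homogeneous substitution — solved for the derivative, the right side is unchanged under scaling ω and λ together — it depends only on the ratio λ/ω, so substitute a single ratio variable. This doubles as a Bernoulli equation in the unknown as written; the homogeneous route needs no setup at all.


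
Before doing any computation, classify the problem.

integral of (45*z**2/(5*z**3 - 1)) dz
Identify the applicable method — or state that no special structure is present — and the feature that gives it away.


Best approach: u-substitution — 45*z**2 matches the derivative of 5*z**3 - 1 up to a constant; with u = 5*z**3 - 1 the whole integrand folds into a function of u alone.


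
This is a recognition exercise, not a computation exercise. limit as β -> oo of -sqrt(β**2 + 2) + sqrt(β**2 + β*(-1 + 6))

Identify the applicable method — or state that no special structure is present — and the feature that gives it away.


Technique: conjugate multiplication — turning the difference into a conjugate-rationalized ratio makes the limit readable.


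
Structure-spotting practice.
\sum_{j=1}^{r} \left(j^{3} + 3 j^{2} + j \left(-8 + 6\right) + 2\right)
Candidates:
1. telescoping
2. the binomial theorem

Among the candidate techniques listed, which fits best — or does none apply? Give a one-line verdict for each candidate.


Technique: no special technique — recognize the absence of structure: constant-multiple powers of j summed plainly, no special method required.
- telescoping — writing out consecutive terms as given produces no pairwise cancellation.
- the binomial theorem: the terms do not reassemble into a binomial power.


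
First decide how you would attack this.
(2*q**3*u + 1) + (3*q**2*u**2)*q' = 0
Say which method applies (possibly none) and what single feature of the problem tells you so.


Verdict: the exact-equation method — this form is already the differential of something: the matching mixed partials of 2*q**3*u + 1 and 3*q**2*u**2 prove it.


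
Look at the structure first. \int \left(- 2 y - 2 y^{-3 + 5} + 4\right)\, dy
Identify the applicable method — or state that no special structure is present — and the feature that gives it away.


Technique: no special technique — the integrand is a sum of constant multiples of powers of y — integrate term by term.


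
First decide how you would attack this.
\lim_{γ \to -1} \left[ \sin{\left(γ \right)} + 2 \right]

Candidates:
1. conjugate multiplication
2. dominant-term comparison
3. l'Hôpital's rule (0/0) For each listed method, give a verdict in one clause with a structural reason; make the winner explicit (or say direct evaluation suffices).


Method: no special technique — nothing blocks direct substitution at -1: plug in and finish.
- conjugate multiplication — the conjugate move applies to radical differences, which this is not.
- dominant-term comparison — this is not a rational comparison of growth rates at infinity.
- l'Hôpital's rule (0/0): evaluation at the point is determinate, so the rule has nothing to repair.


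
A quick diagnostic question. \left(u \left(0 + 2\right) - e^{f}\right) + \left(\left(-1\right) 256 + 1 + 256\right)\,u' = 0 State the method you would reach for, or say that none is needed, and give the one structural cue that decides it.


Technique: a linear integrating factor — first power of u, nonzero forcing: the integrating-factor recipe applies verbatim with p = 2.


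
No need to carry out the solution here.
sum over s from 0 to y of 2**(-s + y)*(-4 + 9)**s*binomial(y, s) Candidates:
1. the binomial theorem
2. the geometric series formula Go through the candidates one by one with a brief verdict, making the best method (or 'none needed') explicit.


Method: the binomial theorem — terms weighting binomial(y, s) against matched powers of (-4 + 9) and 2 reassemble into ((-4 + 9) + 2)^y by the binomial theorem.
- the binomial theorem — yes, a natural case for it.
- the geometric series formula: consecutive terms are not related by a fixed multiplier.


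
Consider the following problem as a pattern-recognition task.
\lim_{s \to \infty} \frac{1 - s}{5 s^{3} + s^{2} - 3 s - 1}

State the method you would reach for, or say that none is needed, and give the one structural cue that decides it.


Verdict: dominant-term comparison — divide by the highest power of s present: lower-order terms vanish and the dominant ratio remains. Viewed as a single quotient this is an ∞/∞ form — an at-infinity application of l'Hôpital's rule would also resolve it; comparing leading growth reads the answer without differentiating.


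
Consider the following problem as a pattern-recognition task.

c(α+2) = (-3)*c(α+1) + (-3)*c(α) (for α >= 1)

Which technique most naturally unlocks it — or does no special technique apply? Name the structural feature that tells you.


Method: the characteristic-root method — fixed numeric weights on consecutive terms and no forcing term added: the root method in its home territory.


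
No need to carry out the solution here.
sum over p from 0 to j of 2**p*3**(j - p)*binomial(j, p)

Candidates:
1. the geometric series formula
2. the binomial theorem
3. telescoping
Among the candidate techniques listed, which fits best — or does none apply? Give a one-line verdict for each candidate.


Best approach: the binomial theorem — the binomial coefficients weight matched powers of 2 and 3, which is exactly the expansion of a binomial power.
- the geometric series formula — dividing successive terms gives an index-dependent quantity, not a constant.
- the binomial theorem — yes — fits the structure here.
- telescoping — the terms as presented offer no neighboring cancellation — a telescoping rewrite may exist, but the displayed structure does not hand one over.


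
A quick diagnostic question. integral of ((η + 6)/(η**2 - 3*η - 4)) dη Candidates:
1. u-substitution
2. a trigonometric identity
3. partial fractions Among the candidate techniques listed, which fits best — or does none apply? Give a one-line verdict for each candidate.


Diagnosis: partial fractions — rational integrand, reducible denominator η**2 - 3*η - 4: decompose first, integrate second.
- u-substitution: no subexpression of the integrand pairs with its own derivative as a factor — individual terms may offer their own substitutions, but any change of variable covering the whole integral would have to be constructed from outside the expression.
- a trigonometric identity — there is no trigonometric structure at all — the integrand carries no sine or cosine to rewrite.
- partial fractions: a fit — the right tool for this form.


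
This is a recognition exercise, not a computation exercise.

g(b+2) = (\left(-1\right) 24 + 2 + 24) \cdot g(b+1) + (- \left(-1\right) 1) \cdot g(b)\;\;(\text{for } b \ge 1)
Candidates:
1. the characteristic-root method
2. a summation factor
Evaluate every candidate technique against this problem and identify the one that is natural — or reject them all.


Diagnosis: the characteristic-root method — because shifting b leaves the equation's coefficients unchanged, exponential trials reduce it to algebra.
- the characteristic-root method: yes, a natural case for it.
- a summation factor — a summation factor telescopes one-step recursions; this one carries higher-order memory.


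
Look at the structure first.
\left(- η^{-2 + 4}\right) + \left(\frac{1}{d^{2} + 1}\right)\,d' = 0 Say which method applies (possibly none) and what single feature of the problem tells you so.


Method: separation of variables — all dependence on the two variables factors apart, the defining separable shape. The cross-partial test also passes here (vacuously, each side single-variable); the potential-function route would work, separation is simply more immediate.


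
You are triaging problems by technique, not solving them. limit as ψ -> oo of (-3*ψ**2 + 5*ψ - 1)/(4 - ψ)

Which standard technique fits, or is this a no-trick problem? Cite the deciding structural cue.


Method: dominant-term comparison — as ψ grows, only the highest-degree terms matter — compare leading terms and read the limit off. Viewed as a single quotient this is an ∞/∞ form — an at-infinity application of l'Hôpital's rule would also resolve it; comparing leading growth reads the answer without differentiating.


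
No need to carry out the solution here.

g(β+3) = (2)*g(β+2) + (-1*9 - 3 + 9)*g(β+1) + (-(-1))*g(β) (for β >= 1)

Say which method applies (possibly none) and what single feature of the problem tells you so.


Diagnosis: the characteristic-root method — every coefficient is a fixed number and the forcing is zero — substitute r^β and read off the root equation.


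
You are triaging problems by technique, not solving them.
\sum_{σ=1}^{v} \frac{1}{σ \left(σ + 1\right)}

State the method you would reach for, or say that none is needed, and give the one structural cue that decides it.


Method: telescoping — the denominator's roots in \frac{1}{σ \left(σ + 1\right)} sit an integer apart: decomposition produces a self-cancelling chain.


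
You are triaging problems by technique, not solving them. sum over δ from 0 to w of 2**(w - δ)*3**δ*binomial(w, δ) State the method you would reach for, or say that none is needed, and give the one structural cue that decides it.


Method: the binomial theorem — binomial(w, δ) weighting matched powers of 3 and 2 is the expanded form of (3 + 2)^w — fold it back up.


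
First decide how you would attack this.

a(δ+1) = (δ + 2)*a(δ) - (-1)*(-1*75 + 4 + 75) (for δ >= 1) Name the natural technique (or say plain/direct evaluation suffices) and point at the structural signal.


Verdict: a summation factor — it is first-order linear but the coefficient δ + 2 depends on the index, so multiply through by a summation factor to telescope it.


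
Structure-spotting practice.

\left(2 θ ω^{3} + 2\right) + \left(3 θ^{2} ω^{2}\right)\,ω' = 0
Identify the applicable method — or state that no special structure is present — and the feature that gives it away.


Method: the exact-equation method — equality of cross partials is the green light — assemble the potential function term by term.


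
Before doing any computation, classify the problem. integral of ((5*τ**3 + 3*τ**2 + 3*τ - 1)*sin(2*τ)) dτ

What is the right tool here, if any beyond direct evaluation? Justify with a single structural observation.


Best approach: integration by parts — a polynomial factor 5*τ**3 + 3*τ**2 + 3*τ - 1 multiplies sin(2*τ); differentiating 5*τ**3 + 3*τ**2 + 3*τ - 1 lowers its degree while sin(2*τ) integrates cleanly, so parts wins.


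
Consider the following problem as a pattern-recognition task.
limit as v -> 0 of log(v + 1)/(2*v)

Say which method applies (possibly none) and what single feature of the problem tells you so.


Verdict: l'Hôpital's rule (0/0) — numerator and denominator both vanish at 0 — a genuine 0/0 form, which is exactly when l'Hôpital applies. One could equally expand both pieces locally and compare leading terms; the rule does that in one stroke.


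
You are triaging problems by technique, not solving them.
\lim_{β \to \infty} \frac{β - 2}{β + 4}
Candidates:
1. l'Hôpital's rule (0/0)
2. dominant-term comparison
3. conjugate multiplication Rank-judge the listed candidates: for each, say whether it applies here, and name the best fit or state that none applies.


Diagnosis: dominant-term comparison — at large β only the top-degree terms survive; compare the leading terms and the limit falls out.
- l'Hôpital's rule (0/0) — as a single quotient the expression runs to ∞/∞ at the limit point — an at-infinity form of the rule would apply, though the leading-growth comparison is the direct reading.
- dominant-term comparison — a fit — the right tool for this form.
- conjugate multiplication — there are no radicals in tension whose conjugate would simplify matters.


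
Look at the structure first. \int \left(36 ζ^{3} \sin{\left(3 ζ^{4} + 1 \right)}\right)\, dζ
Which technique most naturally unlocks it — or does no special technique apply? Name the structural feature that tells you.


Technique: u-substitution — differentiating the inner expression 3 ζ^{4} + 1 produces the factor 36 ζ^{3} up to a constant multiple, so substituting u = 3 ζ^{4} + 1 reduces everything to a one-variable integral in u.


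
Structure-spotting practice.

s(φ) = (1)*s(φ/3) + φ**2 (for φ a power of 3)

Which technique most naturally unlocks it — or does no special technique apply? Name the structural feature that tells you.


Verdict: the master substitution — the call at φ/3 makes this multiplicative recursion; the master-style substitution converts it to additive.


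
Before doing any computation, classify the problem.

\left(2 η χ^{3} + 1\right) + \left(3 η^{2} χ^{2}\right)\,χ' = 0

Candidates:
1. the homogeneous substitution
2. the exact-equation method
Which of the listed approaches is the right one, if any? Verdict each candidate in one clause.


Method: the exact-equation method — checking ∂/∂χ of 2 η χ^{3} + 1 against ∂/∂η of 3 η^{2} χ^{2}: they match — the equation is exact as it stands.
- the homogeneous substitution: the slope does not depend on the ratio of the variables alone.
- the exact-equation method — yes, a natural case for it.


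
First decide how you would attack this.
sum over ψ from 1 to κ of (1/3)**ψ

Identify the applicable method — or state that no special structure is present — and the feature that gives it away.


Method: the geometric series formula — each term is 1/3 times the previous one, so the geometric-series formula applies directly.


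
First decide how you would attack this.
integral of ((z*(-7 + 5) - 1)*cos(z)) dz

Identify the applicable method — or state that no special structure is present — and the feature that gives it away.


Technique: integration by parts — a polynomial factor (z*(-7 + 5) - 1) multiplies cos(z); differentiating (z*(-7 + 5) - 1) lowers its degree while cos(z) integrates cleanly, so parts wins.


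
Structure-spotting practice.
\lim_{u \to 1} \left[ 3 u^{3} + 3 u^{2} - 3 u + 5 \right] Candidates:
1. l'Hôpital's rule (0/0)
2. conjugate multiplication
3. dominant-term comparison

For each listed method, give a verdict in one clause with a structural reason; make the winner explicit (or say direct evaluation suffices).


Diagnosis: no special technique — the expression is continuous at 1 — substitute and evaluate; no indeterminate form appears.
- l'Hôpital's rule (0/0): evaluation at the point is determinate, so the rule has nothing to repair.
- conjugate multiplication: there are no radicals in tension whose conjugate would simplify matters.
- dominant-term comparison — this limit is not decided by comparing leading-term growth at infinity.


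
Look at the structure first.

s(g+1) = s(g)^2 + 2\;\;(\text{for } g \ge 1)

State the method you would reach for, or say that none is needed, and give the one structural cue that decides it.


Diagnosis: no special technique — nonlinear feedback in the recursion rules out every root- or factor-based technique.


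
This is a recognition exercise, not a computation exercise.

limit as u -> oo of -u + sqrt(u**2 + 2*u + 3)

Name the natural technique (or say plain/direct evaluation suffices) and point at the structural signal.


Technique: conjugate multiplication — an infinity-minus-infinity difference with a surviving radical — multiply by the conjugate to cancel the divergence.


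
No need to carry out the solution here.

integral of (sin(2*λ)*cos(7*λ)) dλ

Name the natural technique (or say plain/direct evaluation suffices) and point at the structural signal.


Method: a trigonometric identity — sin(2*λ)*cos(7*λ) mixes two frequencies; the product-to-sum identity splits it into single-frequency sinusoids.


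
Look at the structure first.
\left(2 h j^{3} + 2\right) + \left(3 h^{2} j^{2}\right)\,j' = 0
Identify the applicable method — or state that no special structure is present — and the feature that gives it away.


Best approach: the exact-equation method — check exactness first: here it holds (2 h j^{3} + 2, 3 h^{2} j^{2} have matching cross partials), so no integrating factor is needed.


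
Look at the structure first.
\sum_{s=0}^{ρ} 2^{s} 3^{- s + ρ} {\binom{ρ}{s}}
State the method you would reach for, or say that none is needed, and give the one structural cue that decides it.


Technique: the binomial theorem — the summand is term s of a binomial expansion in 2 and 3; the whole sum is a single power.


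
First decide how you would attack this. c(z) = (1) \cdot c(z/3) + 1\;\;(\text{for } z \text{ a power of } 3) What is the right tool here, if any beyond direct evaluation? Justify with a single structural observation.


Method: the master substitution — treat m = log base 3 of z as the new clock: one recursion step advances m by one while z scales by 3.


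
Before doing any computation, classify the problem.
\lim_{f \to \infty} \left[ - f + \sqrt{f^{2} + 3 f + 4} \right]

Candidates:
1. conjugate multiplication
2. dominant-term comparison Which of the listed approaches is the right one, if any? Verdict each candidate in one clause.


Best approach: conjugate multiplication — infinity minus infinity with a radical in play — multiply by the conjugate so the divergences of \sqrt{f^{2} + 3 f + 4} and f annihilate.
- conjugate multiplication — applies; the problem has the shape this method handles.
- dominant-term comparison — no dominant power emerges to decide the limit by degree comparison.


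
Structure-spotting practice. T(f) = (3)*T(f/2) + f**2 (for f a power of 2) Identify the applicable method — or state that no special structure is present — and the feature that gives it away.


Technique: the master substitution — the argument f/2 divides the index by 2; the standard f = 2^m substitution converts it to a constant-shift recurrence.


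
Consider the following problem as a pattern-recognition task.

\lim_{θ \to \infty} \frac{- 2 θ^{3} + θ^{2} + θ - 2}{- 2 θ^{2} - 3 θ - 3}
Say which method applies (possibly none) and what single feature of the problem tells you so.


Verdict: dominant-term comparison — at large θ only the top-degree terms survive; compare the leading terms and the limit falls out. Viewed as a single quotient this is an ∞/∞ form — an at-infinity application of l'Hôpital's rule would also resolve it; comparing leading growth reads the answer without differentiating.


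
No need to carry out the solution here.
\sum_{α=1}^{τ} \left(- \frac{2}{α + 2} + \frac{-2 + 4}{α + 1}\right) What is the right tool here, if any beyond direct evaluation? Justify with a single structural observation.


Technique: telescoping — difference-of-shifts structure (each term adds \frac{-2 + 4}{α + 1}, then subtracts its one-index-advanced value, which the following term adds back) leaves only the first and last pieces standing.


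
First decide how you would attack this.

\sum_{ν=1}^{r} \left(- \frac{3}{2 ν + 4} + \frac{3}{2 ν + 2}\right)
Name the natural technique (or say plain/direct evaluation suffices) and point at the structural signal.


Diagnosis: telescoping — difference-of-shifts structure (each term adds \frac{3}{2 ν + 2}, then subtracts its one-index-advanced value, which the following term adds back) leaves only the first and last pieces standing.


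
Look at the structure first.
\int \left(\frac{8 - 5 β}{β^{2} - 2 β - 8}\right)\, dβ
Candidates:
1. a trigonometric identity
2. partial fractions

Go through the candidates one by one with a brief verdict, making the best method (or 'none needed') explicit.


Method: partial fractions — the integrand is a proper rational function and its denominator β^{2} - 2 β - 8 factors into distinct pieces, so it splits into simple fractions.
- a trigonometric identity — no sine or cosine appears, so there is nothing for a trigonometric identity to act on.
- partial fractions — applies; the problem has the shape this method handles.


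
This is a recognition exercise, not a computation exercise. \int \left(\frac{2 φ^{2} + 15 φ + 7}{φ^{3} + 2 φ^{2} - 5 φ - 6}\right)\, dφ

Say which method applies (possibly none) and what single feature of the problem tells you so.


Method: partial fractions — the bottom, φ^{3} + 2 φ^{2} - 5 φ - 6, comes apart into simple factors, and a proper rational function over split factors decomposes.


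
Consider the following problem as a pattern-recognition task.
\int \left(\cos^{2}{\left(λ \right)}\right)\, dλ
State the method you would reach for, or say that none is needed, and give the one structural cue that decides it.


Technique: a trigonometric identity — apply power reduction to \cos^{2}{\left(λ \right)}; each application halves the trigonometric degree.


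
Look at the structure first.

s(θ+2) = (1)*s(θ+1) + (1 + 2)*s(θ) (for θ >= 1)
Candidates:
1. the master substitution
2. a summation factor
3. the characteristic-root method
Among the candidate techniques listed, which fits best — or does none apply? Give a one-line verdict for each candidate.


Best approach: the characteristic-root method — fixed numeric weights on consecutive terms and no forcing term added: the root method in its home territory.
- the master substitution — this is shift-type recursion, outside the divide-and-conquer template.
- a summation factor: a summation factor telescopes one-step recursions; this one carries higher-order memory.
- the characteristic-root method — a fit — the right tool for this form.
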